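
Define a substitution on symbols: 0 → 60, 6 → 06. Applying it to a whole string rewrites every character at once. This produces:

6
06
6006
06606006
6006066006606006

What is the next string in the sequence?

φ(6006066006606006) expands symbol-by-symbol to 06 60 60 06 60 06 06 60 60 06 06 60 06 60 60 06; joining the 16 pieces gives the next term.

06606006600606606006066006606006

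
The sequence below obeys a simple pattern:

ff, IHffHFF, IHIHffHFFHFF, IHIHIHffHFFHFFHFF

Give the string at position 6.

Every step adds IH to the front and HFF to the end of the previous string.
From IHIHIHffHFFHFFHFF, 2 further steps: IHIHIHffHFFHFFHFF → IHIHIHIHffHFFHFFHFFHFF → (answer).

IHIHIHIHIHffHFFHFFHFFHFFHFF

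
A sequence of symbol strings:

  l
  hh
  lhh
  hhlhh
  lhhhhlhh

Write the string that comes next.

hhlhhlhhhhlhh

Each term (from the third on) is the two preceding terms concatenated in order: term 3 = l·hh = lhh.
The next term joins hhlhh and lhhhhlhh.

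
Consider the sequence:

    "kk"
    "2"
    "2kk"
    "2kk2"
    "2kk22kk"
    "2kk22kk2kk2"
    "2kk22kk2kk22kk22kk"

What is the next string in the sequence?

2kk22kk2kk22kk22kk2kk22kk2kk2

This is a Fibonacci-style word recurrence s(k) = s(k−1)·s(k−2): e.g. 2·kk = 2kk.
Continuing: 2kk22kk2kk22kk22kk · 2kk22kk2kk2 gives term 8.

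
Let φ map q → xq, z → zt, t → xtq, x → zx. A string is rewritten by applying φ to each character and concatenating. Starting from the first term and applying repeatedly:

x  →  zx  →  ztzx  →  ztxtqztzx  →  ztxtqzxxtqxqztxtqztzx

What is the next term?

φ(ztxtqzxxtqxqztxtqztzx) expands symbol-by-symbol to zt xtq zx xtq xq zt zx zx xtq xq zx xq zt xtq zx xtq xq zt xtq zt zx; joining the 21 pieces gives the next term.

ztxtqzxxtqxqztzxzxxtqxqzxxqztxtqzxxtqxqztxtqztzx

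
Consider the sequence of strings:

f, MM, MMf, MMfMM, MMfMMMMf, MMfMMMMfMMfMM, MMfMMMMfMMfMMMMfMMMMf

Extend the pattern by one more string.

From term 3 onward, concatenate the last term with the second-to-last: MM·f = MMf, MMf·MM = MMfMM, …
So term 8 is MMfMMMMfMMfMMMMfMMMMf·MMfMMMMfMMfMM.

MMfMMMMfMMfMMMMfMMMMfMMfMMMMfMMfMM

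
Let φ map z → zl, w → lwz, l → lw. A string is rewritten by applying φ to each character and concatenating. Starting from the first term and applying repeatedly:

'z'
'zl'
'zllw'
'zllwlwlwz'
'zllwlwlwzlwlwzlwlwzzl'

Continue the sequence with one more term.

Replace each of the 21 characters of zllwlwlwzlwlwzlwlwzzl in place — zl lw lw lwz lw lwz lw lwz zl lw lwz lw lwz zl lw lwz lw lwz zl zl lw — and concatenate.

zllwlwlwzlwlwzlwlwzzllwlwzlwlwzzllwlwzlwlwzzlzllw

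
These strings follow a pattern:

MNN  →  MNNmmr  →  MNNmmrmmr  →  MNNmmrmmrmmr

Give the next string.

MNNmmrmmrmmrmmr

The strings grow by a fixed suffix mmr each time.
One more step from MNNmmrmmrmmr gives the answer.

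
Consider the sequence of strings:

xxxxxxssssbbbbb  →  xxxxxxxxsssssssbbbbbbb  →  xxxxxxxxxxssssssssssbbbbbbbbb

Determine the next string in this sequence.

The n-th term is 2n+2 x's then 3n-2 s's then 2n+1 b's, where the shown terms are n = 2, 3, 4.
For the next term, n = 5, so the run lengths are 12, 13, 11.

xxxxxxxxxxxxsssssssssssssbbbbbbbbbbb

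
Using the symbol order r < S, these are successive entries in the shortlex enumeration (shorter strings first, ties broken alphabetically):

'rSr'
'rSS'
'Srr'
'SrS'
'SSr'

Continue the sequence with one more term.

Treat SSr as a base-2 numeral over the given alphabet and add one, carrying through any trailing S's.

SSS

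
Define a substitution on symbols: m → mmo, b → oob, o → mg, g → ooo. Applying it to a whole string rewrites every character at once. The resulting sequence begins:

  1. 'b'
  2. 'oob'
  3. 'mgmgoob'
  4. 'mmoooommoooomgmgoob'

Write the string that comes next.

φ(mmoooommoooomgmgoob) expands symbol-by-symbol to mmo mmo mg mg mg mg mmo mmo mg mg mg mg mmo ooo mmo ooo mg mg oob; joining the 19 pieces gives the next term.

mmommomgmgmgmgmmommomgmgmgmgmmoooommoooomgmgoob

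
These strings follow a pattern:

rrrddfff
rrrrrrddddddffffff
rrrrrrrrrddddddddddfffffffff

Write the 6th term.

Reading off run lengths: r runs 3, 6, 9; d runs 2, 6, 10; f runs 3, 6, 9 — each is linear in n (n = 1, 2, …).
At n = 6 the blocks have lengths 18, 22, 18.

rrrrrrrrrrrrrrrrrrddddddddddddddddddddddffffffffffffffffff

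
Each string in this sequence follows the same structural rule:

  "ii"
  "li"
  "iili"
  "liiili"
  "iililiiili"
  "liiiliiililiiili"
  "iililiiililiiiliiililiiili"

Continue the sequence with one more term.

liiiliiililiiiliiililiiililiiiliiililiiili

This is a Fibonacci-style word recurrence s(k) = s(k−2)·s(k−1): e.g. ii·li = iili.
Continuing: liiiliiililiiili · iililiiililiiiliiililiiili gives term 8.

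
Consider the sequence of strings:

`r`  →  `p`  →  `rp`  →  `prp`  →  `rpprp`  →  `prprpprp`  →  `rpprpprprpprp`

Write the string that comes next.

prprpprprpprpprprpprp

Each term (from the third on) is the two preceding terms concatenated in order: term 3 = r·p = rp.
Continuing: prprpprp · rpprpprprpprp gives term 8.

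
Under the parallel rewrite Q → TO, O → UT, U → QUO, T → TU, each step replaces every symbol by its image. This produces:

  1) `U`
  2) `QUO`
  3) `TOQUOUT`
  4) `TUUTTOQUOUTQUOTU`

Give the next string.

Rewriting the 16 symbols of TUUTTOQUOUTQUOTU one by one yields TU QUO QUO TU TU UT TO QUO UT QUO TU TO QUO UT TU QUO; concatenated:

TUQUOQUOTUTUUTTOQUOUTQUOTUTOQUOUTTUQUO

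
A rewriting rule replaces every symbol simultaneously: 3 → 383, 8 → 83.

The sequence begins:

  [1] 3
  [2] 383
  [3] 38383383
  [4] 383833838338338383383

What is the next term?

3838338383383383833838338338383383383833838338338383383

φ(383833838338338383383) expands symbol-by-symbol to 383 83 383 83 383 383 83 383 83 383 383 83 383 383 83 383 83 383 383 83 383; joining the 21 pieces gives the next term.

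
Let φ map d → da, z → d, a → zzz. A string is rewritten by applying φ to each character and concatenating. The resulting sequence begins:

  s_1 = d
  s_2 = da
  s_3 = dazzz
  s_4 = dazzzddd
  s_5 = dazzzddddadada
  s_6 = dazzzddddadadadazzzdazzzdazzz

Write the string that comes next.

dazzzddddadadadazzzdazzzdazzzdazzzddddazzzddddazzzddd

Applying the rule to each of the 29 symbols of dazzzddddadadadazzzdazzzdazzz gives the pieces da zzz d d d da da da da zzz da zzz da zzz da zzz d d d da zzz d d d da zzz d d d, which concatenate to the answer.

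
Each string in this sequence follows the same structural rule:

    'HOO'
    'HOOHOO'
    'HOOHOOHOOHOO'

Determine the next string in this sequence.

HOOHOOHOOHOOHOOHOOHOOHOO

Each string is two copies of the previous one concatenated.
One more doubling of HOOHOOHOOHOO gives the answer.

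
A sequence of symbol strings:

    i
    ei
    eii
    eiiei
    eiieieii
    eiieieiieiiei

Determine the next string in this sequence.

eiieieiieiieieiieieii

Each term (from the third on) is the previous term followed by the one before it: term 3 = ei·i = eii.
So term 7 is eiieieiieiiei·eiieieii.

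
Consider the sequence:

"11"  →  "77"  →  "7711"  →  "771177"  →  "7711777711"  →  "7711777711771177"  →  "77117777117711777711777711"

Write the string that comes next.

Each term (from the third on) is the previous term followed by the one before it: term 3 = 77·11 = 7711.
The next term joins 77117777117711777711777711 and 7711777711771177.

771177771177117777117777117711777711771177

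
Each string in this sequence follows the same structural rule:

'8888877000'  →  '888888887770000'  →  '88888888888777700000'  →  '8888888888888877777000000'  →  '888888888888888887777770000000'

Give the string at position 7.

Each string has the form 8^{3n+2} 7^{n+1} 0^{n+2} (n = 1, 2, …).
For term 7, n = 7, so the run lengths are 23, 8, 9.

8888888888888888888888877777777000000000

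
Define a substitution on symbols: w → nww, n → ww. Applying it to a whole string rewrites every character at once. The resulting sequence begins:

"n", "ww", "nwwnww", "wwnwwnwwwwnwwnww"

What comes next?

nwwnwwwwnwwnwwwwnwwnwwnwwnwwwwnwwnwwwwnwwnww

Applying the rule to each of the 16 symbols of wwnwwnwwwwnwwnww gives the pieces nww nww ww nww nww ww nww nww nww nww ww nww nww ww nww nww, which concatenate to the answer.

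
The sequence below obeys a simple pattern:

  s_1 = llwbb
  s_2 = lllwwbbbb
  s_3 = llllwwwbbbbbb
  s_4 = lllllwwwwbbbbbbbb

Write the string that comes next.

llllllwwwwwbbbbbbbbbb

Each string has the form l^{n+1} w^{n} b^{2n} (n = 1, 2, …).
Setting n = 5 gives 6, 5, 10 characters in each block.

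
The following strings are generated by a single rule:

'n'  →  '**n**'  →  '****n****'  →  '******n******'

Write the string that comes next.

********n********

Each term wraps the previous one in ** on the left and ** on the right.
So the next term is **·******n******·**.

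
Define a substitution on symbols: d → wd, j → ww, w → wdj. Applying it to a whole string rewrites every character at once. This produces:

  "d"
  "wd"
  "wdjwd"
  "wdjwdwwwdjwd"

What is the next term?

Expanding wdjwdwwwdjwd: w→wdj, d→wd, j→ww, w→wdj, d→wd, w→wdj, w→wdj, w→wdj, d→wd, j→ww, w→wdj, d→wd. Concatenated: wdj wd ww wdj wd wdj wdj wdj wd ww wdj wd.

wdjwdwwwdjwdwdjwdjwdjwdwwwdjwd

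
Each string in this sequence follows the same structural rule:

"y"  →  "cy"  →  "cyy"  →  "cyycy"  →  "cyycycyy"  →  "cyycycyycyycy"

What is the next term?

cyycycyycyycycyycycyy

Each term (from the third on) is the previous term followed by the one before it: term 3 = cy·y = cyy.
The next term joins cyycycyycyycy and cyycycyy.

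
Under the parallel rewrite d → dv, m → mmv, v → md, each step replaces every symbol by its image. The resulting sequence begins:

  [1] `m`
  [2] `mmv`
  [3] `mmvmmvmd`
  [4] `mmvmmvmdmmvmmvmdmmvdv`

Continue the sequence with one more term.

Applying the rule to each of the 21 symbols of mmvmmvmdmmvmmvmdmmvdv gives the pieces mmv mmv md mmv mmv md mmv dv mmv mmv md mmv mmv md mmv dv mmv mmv md dv md, which concatenate to the answer.

mmvmmvmdmmvmmvmdmmvdvmmvmmvmdmmvmmvmdmmvdvmmvmmvmddvmd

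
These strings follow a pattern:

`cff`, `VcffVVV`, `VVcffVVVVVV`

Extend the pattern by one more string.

s(k+1) = V·s(k)·VVV, so each term gains V as a prefix and VVV as a suffix.
Applying this once more to VVcffVVVVVV:

VVVcffVVVVVVVVV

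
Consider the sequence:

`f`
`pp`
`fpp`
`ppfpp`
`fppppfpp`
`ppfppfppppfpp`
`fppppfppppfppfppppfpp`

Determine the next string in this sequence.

ppfppfppppfppfppppfppppfppfppppfpp

From term 3 onward, concatenate the second-to-last term with the last: f·pp = fpp, pp·fpp = ppfpp, …
Continuing: ppfppfppppfpp · fppppfppppfppfppppfpp gives term 8.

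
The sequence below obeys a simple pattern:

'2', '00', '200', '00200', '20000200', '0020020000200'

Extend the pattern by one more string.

From term 3 onward, concatenate the second-to-last term with the last: 2·00 = 200, 00·200 = 00200, …
The next term joins 20000200 and 0020020000200.

200002000020020000200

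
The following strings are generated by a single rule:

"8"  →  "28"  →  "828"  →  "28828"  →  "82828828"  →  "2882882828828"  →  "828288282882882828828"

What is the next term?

This is a Fibonacci-style word recurrence s(k) = s(k−2)·s(k−1): e.g. 8·28 = 828.
The next term joins 2882882828828 and 828288282882882828828.

2882882828828828288282882882828828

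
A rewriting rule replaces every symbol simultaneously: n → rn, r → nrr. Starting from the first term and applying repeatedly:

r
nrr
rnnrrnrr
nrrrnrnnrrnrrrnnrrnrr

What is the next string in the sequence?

φ(nrrrnrnnrrnrrrnnrrnrr) expands symbol-by-symbol to rn nrr nrr nrr rn nrr rn rn nrr nrr rn nrr nrr nrr rn rn nrr nrr rn nrr nrr; joining the 21 pieces gives the next term.

rnnrrnrrnrrrnnrrrnrnnrrnrrrnnrrnrrnrrrnrnnrrnrrrnnrrnrr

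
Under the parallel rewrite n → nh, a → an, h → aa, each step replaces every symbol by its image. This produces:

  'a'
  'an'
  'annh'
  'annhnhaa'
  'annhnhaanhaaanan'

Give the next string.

annhnhaanhaaanannhaaananannhannh

φ(annhnhaanhaaanan) expands symbol-by-symbol to an nh nh aa nh aa an an nh aa an an an nh an nh; joining the 16 pieces gives the next term.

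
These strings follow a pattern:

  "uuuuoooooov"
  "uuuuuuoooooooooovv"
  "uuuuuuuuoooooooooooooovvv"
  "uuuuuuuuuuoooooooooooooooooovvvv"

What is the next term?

uuuuuuuuuuuuoooooooooooooooooooooovvvvv

The n-th term is 2n u's then 4n-2 o's then n-1 v's, where the shown terms are n = 2, 3, 4, 5.
Setting n = 6 gives 12, 22, 5 characters in each block.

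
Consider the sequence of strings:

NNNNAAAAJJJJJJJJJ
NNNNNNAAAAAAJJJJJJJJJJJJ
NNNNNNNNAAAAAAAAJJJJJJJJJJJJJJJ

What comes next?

Reading off run lengths: N runs 4, 6, 8; A runs 4, 6, 8; J runs 9, 12, 15 — each is linear in n, where the shown terms are n = 2, 3, 4.
At n = 5 the blocks have lengths 10, 10, 18.

NNNNNNNNNNAAAAAAAAAAJJJJJJJJJJJJJJJJJJ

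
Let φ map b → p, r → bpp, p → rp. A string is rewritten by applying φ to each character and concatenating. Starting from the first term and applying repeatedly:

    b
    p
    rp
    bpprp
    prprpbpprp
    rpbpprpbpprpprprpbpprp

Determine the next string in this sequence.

φ(rpbpprpbpprpprprpbpprp) expands symbol-by-symbol to bpp rp p rp rp bpp rp p rp rp bpp rp rp bpp rp bpp rp p rp rp bpp rp; joining the 22 pieces gives the next term.

bpprpprprpbpprpprprpbpprprpbpprpbpprpprprpbpprp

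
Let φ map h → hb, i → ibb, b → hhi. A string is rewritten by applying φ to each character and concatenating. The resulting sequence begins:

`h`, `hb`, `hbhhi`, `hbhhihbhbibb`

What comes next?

Apply φ to hbhhihbhbibb symbol by symbol: h→hb, b→hhi, h→hb, h→hb, i→ibb, h→hb, b→hhi, h→hb, b→hhi, i→ibb, b→hhi, b→hhi; joined: hb hhi hb hb ibb hb hhi hb hhi ibb hhi hhi.

hbhhihbhbibbhbhhihbhhiibbhhihhi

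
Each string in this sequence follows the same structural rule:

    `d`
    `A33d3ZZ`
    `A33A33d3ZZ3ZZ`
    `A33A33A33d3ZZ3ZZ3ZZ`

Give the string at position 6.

A33A33A33A33A33d3ZZ3ZZ3ZZ3ZZ3ZZ

s(k+1) = A33·s(k)·3ZZ, so each term gains A33 as a prefix and 3ZZ as a suffix.
From A33A33A33d3ZZ3ZZ3ZZ, 2 further steps: A33A33A33d3ZZ3ZZ3ZZ → A33A33A33A33d3ZZ3ZZ3ZZ3ZZ → (answer).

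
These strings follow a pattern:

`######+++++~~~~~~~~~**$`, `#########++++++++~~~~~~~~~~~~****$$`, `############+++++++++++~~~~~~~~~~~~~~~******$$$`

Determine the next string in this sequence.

Reading off run lengths: # runs 6, 9, 12; + runs 5, 8, 11; ~ runs 9, 12, 15; * runs 2, 4, 6; $ runs 1, 2, 3 — each is linear in n, where the shown terms are n = 2, 3, 4.
Setting n = 5 gives 15, 14, 18, 8, 4 characters in each block.

###############++++++++++++++~~~~~~~~~~~~~~~~~~********$$$$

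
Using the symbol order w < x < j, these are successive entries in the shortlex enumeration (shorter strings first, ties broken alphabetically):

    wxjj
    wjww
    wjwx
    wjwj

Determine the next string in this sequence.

Treat wjwj as a base-3 numeral over the given alphabet and add one, carrying through any trailing j's.

wjxw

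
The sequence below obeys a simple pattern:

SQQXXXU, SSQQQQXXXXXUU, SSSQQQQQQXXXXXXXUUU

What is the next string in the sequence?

Reading off run lengths: S runs 1, 2, 3; Q runs 2, 4, 6; X runs 3, 5, 7; U runs 1, 2, 3 — each is linear in n (n = 1, 2, …).
Setting n = 4 gives 4, 8, 9, 4 characters in each block.

SSSSQQQQQQQQXXXXXXXXXUUUU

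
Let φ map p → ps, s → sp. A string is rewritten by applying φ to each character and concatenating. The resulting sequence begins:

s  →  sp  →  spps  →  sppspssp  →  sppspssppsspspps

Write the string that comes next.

φ(sppspssppsspspps) expands symbol-by-symbol to sp ps ps sp ps sp sp ps ps sp sp ps sp ps ps sp; joining the 16 pieces gives the next term.

sppspssppsspsppspsspsppssppspssp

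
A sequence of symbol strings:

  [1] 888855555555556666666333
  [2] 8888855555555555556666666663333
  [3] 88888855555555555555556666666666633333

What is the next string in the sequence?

888888855555555555555555556666666666666333333

Term n consists of n+1 8's, followed by 3n+1 5's, followed by 2n+1 6's, followed by n 3's, where the shown terms are n = 3, 4, 5.
At n = 6 the blocks have lengths 7, 19, 13, 6.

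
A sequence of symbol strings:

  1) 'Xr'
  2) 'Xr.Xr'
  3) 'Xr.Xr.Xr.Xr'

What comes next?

Each string is two copies of the previous one joined by '.'.
So the next term is two copies of Xr.Xr.Xr.Xr with '.' between the halves.

Xr.Xr.Xr.Xr.Xr.Xr.Xr.Xr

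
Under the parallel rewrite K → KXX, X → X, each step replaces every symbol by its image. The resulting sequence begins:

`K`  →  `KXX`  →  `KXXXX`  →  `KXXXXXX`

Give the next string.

Apply φ to KXXXXXX symbol by symbol: K→KXX, X→X, X→X, X→X, X→X, X→X, X→X; joined: KXX X X X X X X.

KXXXXXXXX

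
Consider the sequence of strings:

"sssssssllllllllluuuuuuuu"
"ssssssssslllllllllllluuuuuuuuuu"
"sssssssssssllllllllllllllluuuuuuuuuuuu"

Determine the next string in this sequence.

ssssssssssssslllllllllllllllllluuuuuuuuuuuuuu

The n-th term is 2n+1 s's then 3n l's then 2n+2 u's, where the shown terms are n = 3, 4, 5.
At n = 6 the blocks have lengths 13, 18, 14.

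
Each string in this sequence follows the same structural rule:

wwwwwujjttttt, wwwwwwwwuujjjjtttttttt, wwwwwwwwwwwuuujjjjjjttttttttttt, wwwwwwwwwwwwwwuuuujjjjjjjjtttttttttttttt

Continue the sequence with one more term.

wwwwwwwwwwwwwwwwwuuuuujjjjjjjjjjttttttttttttttttt

Term n consists of 3n+2 w's, followed by n u's, followed by 2n j's, followed by 3n+2 t's (n = 1, 2, …).
Setting n = 5 gives 17, 5, 10, 17 characters in each block.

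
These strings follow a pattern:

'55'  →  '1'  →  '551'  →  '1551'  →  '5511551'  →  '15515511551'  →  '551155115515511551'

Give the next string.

From term 3 onward, concatenate the second-to-last term with the last: 55·1 = 551, 1·551 = 1551, …
So term 8 is 15515511551·551155115515511551.

15515511551551155115515511551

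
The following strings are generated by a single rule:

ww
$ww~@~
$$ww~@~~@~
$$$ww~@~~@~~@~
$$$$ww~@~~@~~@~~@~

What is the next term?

$$$$$ww~@~~@~~@~~@~~@~

Each term wraps the previous one in $ on the left and ~@~ on the right.
One more step from $$$$ww~@~~@~~@~~@~ gives the answer.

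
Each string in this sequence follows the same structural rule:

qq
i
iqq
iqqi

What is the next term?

iqqiiqq

This is a Fibonacci-style word recurrence s(k) = s(k−1)·s(k−2): e.g. i·qq = iqq.
Continuing: iqqi · iqq gives term 5.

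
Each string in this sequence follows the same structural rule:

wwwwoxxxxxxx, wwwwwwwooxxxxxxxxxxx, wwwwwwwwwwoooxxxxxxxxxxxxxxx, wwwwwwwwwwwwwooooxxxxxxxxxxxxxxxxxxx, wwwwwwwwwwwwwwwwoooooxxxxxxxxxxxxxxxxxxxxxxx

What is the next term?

Term n consists of 3n+1 w's, followed by n o's, followed by 4n+3 x's (n = 1, 2, …).
At n = 6 the blocks have lengths 19, 6, 27.

wwwwwwwwwwwwwwwwwwwooooooxxxxxxxxxxxxxxxxxxxxxxxxxxx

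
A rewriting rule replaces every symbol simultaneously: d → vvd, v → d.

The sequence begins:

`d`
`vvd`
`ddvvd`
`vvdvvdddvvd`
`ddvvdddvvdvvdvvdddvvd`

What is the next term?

vvdvvdddvvdvvdvvdddvvdddvvdddvvdvvdvvdddvvd

φ(ddvvdddvvdvvdvvdddvvd) expands symbol-by-symbol to vvd vvd d d vvd vvd vvd d d vvd d d vvd d d vvd vvd vvd d d vvd; joining the 21 pieces gives the next term.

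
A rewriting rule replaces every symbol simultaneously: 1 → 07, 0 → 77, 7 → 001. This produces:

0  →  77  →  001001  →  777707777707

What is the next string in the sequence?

Rewriting each symbol of 777707777707: 7→001, 7→001, 7→001, 7→001, 0→77, 7→001, 7→001, 7→001, 7→001, 7→001, 0→77, 7→001, which concatenates to 001 001 001 001 77 001 001 001 001 001 77 001.

0010010010017700100100100100177001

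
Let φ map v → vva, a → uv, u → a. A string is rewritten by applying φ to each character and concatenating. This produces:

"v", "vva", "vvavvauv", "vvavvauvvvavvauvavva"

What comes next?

vvavvauvvvavvauvavvavvavvauvvvavvauvavvauvvvavvauv

Replace each of the 20 characters of vvavvauvvvavvauvavva in place — vva vva uv vva vva uv a vva vva vva uv vva vva uv a vva uv vva vva uv — and concatenate.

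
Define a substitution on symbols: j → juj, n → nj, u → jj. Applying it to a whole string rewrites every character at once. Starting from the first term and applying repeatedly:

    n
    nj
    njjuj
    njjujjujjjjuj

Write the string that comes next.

Rewriting the 13 symbols of njjujjujjjjuj one by one yields nj juj juj jj juj juj jj juj juj juj juj jj juj; concatenated:

njjujjujjjjujjujjjjujjujjujjujjjjuj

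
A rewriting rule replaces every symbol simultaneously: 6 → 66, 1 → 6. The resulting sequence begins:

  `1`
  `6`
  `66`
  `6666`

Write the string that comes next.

66666666

Rewriting each symbol of 6666: 6→66, 6→66, 6→66, 6→66, which concatenates to 66 66 66 66.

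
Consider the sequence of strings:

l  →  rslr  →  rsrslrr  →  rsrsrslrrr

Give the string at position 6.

Every step adds rs to the front and r to the end of the previous string.
From rsrsrslrrr, 2 further steps: rsrsrslrrr → rsrsrsrslrrrr → (answer).

rsrsrsrsrslrrrrr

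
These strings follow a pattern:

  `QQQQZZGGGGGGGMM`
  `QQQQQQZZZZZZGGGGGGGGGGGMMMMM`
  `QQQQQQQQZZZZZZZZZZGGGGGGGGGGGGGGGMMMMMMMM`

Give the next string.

Each string has the form Q^{2n+2} Z^{4n-2} G^{4n+3} M^{3n-1} (n = 1, 2, …).
Setting n = 4 gives 10, 14, 19, 11 characters in each block.

QQQQQQQQQQZZZZZZZZZZZZZZGGGGGGGGGGGGGGGGGGGMMMMMMMMMMM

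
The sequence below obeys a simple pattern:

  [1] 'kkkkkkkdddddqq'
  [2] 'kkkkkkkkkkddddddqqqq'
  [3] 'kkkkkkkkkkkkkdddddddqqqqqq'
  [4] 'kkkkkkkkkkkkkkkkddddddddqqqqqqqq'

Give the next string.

kkkkkkkkkkkkkkkkkkkdddddddddqqqqqqqqqq

Each string has the form k^{3n+1} d^{n+3} q^{2n-2}, where the shown terms are n = 2, 3, 4, 5.
At n = 6 the blocks have lengths 19, 9, 10.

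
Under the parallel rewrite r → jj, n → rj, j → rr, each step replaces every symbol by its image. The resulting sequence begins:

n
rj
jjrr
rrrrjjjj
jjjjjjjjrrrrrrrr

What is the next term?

Replace each of the 16 characters of jjjjjjjjrrrrrrrr in place — rr rr rr rr rr rr rr rr jj jj jj jj jj jj jj jj — and concatenate.

rrrrrrrrrrrrrrrrjjjjjjjjjjjjjjjj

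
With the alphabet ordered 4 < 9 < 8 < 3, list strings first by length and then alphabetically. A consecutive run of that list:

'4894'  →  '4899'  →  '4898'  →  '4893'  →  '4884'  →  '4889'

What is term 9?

4834

Advancing 3 positions from 4889 through 4889 → 4888 → 4883 reaches term 9.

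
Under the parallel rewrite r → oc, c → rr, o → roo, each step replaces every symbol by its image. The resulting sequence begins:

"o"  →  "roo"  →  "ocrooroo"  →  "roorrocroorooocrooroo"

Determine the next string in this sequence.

Applying the rule to each of the 21 symbols of roorrocroorooocrooroo gives the pieces oc roo roo oc oc roo rr oc roo roo oc roo roo roo rr oc roo roo oc roo roo, which concatenate to the answer.

ocroorooococroorrocroorooocroorooroorrocroorooocrooroo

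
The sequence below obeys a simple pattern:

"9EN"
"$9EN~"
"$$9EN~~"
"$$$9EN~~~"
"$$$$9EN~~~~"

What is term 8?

s(k+1) = $·s(k)·~, so each term gains $ as a prefix and ~ as a suffix.
From $$$$9EN~~~~, 3 further steps: $$$$9EN~~~~ → $$$$$9EN~~~~~ → $$$$$$9EN~~~~~~ → (answer).

$$$$$$$9EN~~~~~~~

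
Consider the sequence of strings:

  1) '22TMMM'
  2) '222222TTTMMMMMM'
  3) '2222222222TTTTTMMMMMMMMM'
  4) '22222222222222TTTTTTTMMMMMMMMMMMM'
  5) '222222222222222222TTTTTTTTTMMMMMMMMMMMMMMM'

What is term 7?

Reading off run lengths: 2 runs 2, 6, 10, 14, 18; T runs 1, 3, 5, 7, 9; M runs 3, 6, 9, 12, 15 — each is linear in n (n = 1, 2, …).
At n = 7 the blocks have lengths 26, 13, 21.

22222222222222222222222222TTTTTTTTTTTTTMMMMMMMMMMMMMMMMMMMMM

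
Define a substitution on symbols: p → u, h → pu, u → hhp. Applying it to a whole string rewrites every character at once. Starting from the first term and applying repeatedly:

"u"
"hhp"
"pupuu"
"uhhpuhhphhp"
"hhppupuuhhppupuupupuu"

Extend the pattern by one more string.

φ(hhppupuuhhppupuupupuu) expands symbol-by-symbol to pu pu u u hhp u hhp hhp pu pu u u hhp u hhp hhp u hhp u hhp hhp; joining the 21 pieces gives the next term.

pupuuuhhpuhhphhppupuuuhhpuhhphhpuhhpuhhphhp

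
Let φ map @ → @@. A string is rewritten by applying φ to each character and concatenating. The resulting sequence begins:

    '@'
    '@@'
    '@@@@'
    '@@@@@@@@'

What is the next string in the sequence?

Rewriting each symbol of @@@@@@@@: @→@@, @→@@, @→@@, @→@@, @→@@, @→@@, @→@@, @→@@, which concatenates to @@ @@ @@ @@ @@ @@ @@ @@.

@@@@@@@@@@@@@@@@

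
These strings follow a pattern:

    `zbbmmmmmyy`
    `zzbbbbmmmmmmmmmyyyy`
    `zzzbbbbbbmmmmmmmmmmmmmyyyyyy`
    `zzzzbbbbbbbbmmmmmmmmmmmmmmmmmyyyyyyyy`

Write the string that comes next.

The n-th term is n z's then 2n b's then 4n+1 m's then 2n y's (n = 1, 2, …).
Setting n = 5 gives 5, 10, 21, 10 characters in each block.

zzzzzbbbbbbbbbbmmmmmmmmmmmmmmmmmmmmmyyyyyyyyyy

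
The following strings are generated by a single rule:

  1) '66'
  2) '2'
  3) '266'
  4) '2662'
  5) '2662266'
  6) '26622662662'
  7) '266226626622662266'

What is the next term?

26622662662266226626622662662

This is a Fibonacci-style word recurrence s(k) = s(k−1)·s(k−2): e.g. 2·66 = 266.
Continuing: 266226626622662266 · 26622662662 gives term 8.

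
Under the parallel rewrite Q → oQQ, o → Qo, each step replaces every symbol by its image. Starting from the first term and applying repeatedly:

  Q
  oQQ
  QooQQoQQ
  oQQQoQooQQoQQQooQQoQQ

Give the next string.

Replace each of the 21 characters of oQQQoQooQQoQQQooQQoQQ in place — Qo oQQ oQQ oQQ Qo oQQ Qo Qo oQQ oQQ Qo oQQ oQQ oQQ Qo Qo oQQ oQQ Qo oQQ oQQ — and concatenate.

QooQQoQQoQQQooQQQoQooQQoQQQooQQoQQoQQQoQooQQoQQQooQQoQQ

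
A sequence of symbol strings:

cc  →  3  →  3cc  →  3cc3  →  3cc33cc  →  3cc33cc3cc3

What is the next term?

Each term (from the third on) is the previous term followed by the one before it: term 3 = 3·cc = 3cc.
So term 7 is 3cc33cc3cc3·3cc33cc.

3cc33cc3cc33cc33cc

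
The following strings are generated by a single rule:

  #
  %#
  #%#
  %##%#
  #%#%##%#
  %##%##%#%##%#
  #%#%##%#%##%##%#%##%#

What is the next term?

This is a Fibonacci-style word recurrence s(k) = s(k−2)·s(k−1): e.g. #·%# = #%#.
Continuing: %##%##%#%##%# · #%#%##%#%##%##%#%##%# gives term 8.

%##%##%#%##%##%#%##%#%##%##%#%##%#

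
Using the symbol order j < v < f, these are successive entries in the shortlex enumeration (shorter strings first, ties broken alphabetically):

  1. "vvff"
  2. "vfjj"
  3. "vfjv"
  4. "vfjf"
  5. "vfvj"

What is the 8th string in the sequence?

Stepping forward 3 times from vfvj: vfvj → vfvv → vfvf, then the target.

vffj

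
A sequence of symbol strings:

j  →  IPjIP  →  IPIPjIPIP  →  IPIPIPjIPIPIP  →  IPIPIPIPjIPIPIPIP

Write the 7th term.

IPIPIPIPIPIPjIPIPIPIPIPIP

s(k+1) = IP·s(k)·IP, so each term gains IP as a prefix and IP as a suffix.
From IPIPIPIPjIPIPIPIP, 2 further steps: IPIPIPIPjIPIPIPIP → IPIPIPIPIPjIPIPIPIPIP → (answer).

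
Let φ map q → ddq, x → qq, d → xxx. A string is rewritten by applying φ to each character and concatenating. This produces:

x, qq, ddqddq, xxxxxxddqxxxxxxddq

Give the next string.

Replace each of the 18 characters of xxxxxxddqxxxxxxddq in place — qq qq qq qq qq qq xxx xxx ddq qq qq qq qq qq qq xxx xxx ddq — and concatenate.

qqqqqqqqqqqqxxxxxxddqqqqqqqqqqqqqxxxxxxddq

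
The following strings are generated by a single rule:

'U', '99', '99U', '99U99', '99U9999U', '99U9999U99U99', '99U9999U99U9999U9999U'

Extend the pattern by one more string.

99U9999U99U9999U9999U99U9999U99U99

This is a Fibonacci-style word recurrence s(k) = s(k−1)·s(k−2): e.g. 99·U = 99U.
So term 8 is 99U9999U99U9999U9999U·99U9999U99U99.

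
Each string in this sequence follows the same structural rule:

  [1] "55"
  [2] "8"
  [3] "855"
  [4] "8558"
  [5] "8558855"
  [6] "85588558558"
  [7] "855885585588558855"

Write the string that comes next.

85588558558855885585588558558

From term 3 onward, concatenate the last term with the second-to-last: 8·55 = 855, 855·8 = 8558, …
Continuing: 855885585588558855 · 85588558558 gives term 8.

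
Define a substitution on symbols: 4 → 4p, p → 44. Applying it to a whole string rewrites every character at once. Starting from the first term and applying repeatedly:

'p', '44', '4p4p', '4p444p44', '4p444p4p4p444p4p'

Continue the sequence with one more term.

φ(4p444p4p4p444p4p) expands symbol-by-symbol to 4p 44 4p 4p 4p 44 4p 44 4p 44 4p 4p 4p 44 4p 44; joining the 16 pieces gives the next term.

4p444p4p4p444p444p444p4p4p444p44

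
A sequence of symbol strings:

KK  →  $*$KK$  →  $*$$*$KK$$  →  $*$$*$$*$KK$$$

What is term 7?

s(k+1) = $*$·s(k)·$, so each term gains $*$ as a prefix and $ as a suffix.
From $*$$*$$*$KK$$$, 3 further steps: $*$$*$$*$KK$$$ → $*$$*$$*$$*$KK$$$$ → $*$$*$$*$$*$$*$KK$$$$$ → (answer).

$*$$*$$*$$*$$*$$*$KK$$$$$$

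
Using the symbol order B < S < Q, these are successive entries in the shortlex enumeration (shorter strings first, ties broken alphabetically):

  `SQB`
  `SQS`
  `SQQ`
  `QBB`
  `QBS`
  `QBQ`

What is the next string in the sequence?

QSB

Treat QBQ as a base-3 numeral over the given alphabet and add one, carrying through any trailing Q's.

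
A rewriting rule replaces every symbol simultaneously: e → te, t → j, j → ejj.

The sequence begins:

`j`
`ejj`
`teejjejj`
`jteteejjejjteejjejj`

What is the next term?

Replace each of the 19 characters of jteteejjejjteejjejj in place — ejj j te j te te ejj ejj te ejj ejj j te te ejj ejj te ejj ejj — and concatenate.

ejjjtejteteejjejjteejjejjjteteejjejjteejjejj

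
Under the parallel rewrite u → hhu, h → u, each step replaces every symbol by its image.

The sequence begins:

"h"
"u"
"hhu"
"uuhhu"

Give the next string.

hhuhhuuuhhu

Expanding uuhhu: u→hhu, u→hhu, h→u, h→u, u→hhu. Concatenated: hhu hhu u u hhu.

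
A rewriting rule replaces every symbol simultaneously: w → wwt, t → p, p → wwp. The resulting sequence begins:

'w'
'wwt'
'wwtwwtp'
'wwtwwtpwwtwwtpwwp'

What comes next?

wwtwwtpwwtwwtpwwpwwtwwtpwwtwwtpwwpwwtwwtwwp

φ(wwtwwtpwwtwwtpwwp) expands symbol-by-symbol to wwt wwt p wwt wwt p wwp wwt wwt p wwt wwt p wwp wwt wwt wwp; joining the 17 pieces gives the next term.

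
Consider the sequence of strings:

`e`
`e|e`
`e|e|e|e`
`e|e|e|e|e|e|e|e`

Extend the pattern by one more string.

Every step duplicates the string with '|' between the halves.
One more doubling of e|e|e|e|e|e|e|e gives the answer.

e|e|e|e|e|e|e|e|e|e|e|e|e|e|e|e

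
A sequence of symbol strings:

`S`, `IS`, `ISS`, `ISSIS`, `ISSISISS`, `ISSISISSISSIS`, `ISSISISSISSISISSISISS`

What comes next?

From term 3 onward, concatenate the last term with the second-to-last: IS·S = ISS, ISS·IS = ISSIS, …
The next term joins ISSISISSISSISISSISISS and ISSISISSISSIS.

ISSISISSISSISISSISISSISSISISSISSIS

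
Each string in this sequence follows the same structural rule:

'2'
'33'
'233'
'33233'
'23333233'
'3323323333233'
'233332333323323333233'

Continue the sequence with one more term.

From term 3 onward, concatenate the second-to-last term with the last: 2·33 = 233, 33·233 = 33233, …
Continuing: 3323323333233 · 233332333323323333233 gives term 8.

3323323333233233332333323323333233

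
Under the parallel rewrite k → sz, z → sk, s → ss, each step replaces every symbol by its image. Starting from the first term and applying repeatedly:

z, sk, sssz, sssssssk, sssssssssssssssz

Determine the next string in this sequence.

sssssssssssssssssssssssssssssssk

Replace each of the 16 characters of sssssssssssssssz in place — ss ss ss ss ss ss ss ss ss ss ss ss ss ss ss sk — and concatenate.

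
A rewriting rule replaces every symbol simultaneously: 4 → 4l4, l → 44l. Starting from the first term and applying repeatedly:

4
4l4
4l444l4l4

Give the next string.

4l444l4l44l44l444l4l444l4l4

Rewriting each symbol of 4l444l4l4: 4→4l4, l→44l, 4→4l4, 4→4l4, 4→4l4, l→44l, 4→4l4, l→44l, 4→4l4, which concatenates to 4l4 44l 4l4 4l4 4l4 44l 4l4 44l 4l4.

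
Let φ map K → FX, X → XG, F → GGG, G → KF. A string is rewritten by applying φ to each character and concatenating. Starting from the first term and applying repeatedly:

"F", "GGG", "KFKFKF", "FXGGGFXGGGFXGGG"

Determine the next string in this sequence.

GGGXGKFKFKFGGGXGKFKFKFGGGXGKFKFKF

φ(FXGGGFXGGGFXGGG) expands symbol-by-symbol to GGG XG KF KF KF GGG XG KF KF KF GGG XG KF KF KF; joining the 15 pieces gives the next term.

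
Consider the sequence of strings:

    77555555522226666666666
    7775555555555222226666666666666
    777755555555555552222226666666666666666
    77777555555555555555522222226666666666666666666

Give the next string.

The n-th term is n-1 7's then 3n-2 5's then n+1 2's then 3n+1 6's, where the shown terms are n = 3, 4, 5, 6.
Setting n = 7 gives 6, 19, 8, 22 characters in each block.

7777775555555555555555555222222226666666666666666666666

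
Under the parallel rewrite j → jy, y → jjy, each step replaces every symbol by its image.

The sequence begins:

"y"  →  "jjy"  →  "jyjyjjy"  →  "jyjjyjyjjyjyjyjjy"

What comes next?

jyjjyjyjyjjyjyjjyjyjyjjyjyjjyjyjjyjyjyjjy

φ(jyjjyjyjjyjyjyjjy) expands symbol-by-symbol to jy jjy jy jy jjy jy jjy jy jy jjy jy jjy jy jjy jy jy jjy; joining the 17 pieces gives the next term.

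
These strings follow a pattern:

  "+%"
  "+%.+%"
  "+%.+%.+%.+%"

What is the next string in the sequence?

Every step duplicates the string with '.' between the halves.
So the next term is two copies of +%.+%.+%.+% with '.' between the halves.

+%.+%.+%.+%.+%.+%.+%.+%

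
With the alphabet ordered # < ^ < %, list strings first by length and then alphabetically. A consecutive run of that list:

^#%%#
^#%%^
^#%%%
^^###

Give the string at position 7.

^^#^#

Continuing the enumeration 3 steps past ^^###: ^^### → ^^##^ → ^^##% → (answer).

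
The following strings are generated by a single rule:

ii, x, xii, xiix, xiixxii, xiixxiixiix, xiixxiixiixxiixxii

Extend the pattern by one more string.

This is a Fibonacci-style word recurrence s(k) = s(k−1)·s(k−2): e.g. x·ii = xii.
Continuing: xiixxiixiixxiixxii · xiixxiixiix gives term 8.

xiixxiixiixxiixxiixiixxiixiix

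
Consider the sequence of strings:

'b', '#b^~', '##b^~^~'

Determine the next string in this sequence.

s(k+1) = #·s(k)·^~, so each term gains # as a prefix and ^~ as a suffix.
Applying this once more to ##b^~^~:

###b^~^~^~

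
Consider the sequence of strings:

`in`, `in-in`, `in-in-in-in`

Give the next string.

Each string is two copies of the previous one joined by '-'.
So the next term is two copies of in-in-in-in with '-' between the halves.

in-in-in-in-in-in-in-in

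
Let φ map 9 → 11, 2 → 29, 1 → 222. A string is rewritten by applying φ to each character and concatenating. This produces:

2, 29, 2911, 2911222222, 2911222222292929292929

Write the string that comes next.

Rewriting the 22 symbols of 2911222222292929292929 one by one yields 29 11 222 222 29 29 29 29 29 29 29 11 29 11 29 11 29 11 29 11 29 11; concatenated:

2911222222292929292929291129112911291129112911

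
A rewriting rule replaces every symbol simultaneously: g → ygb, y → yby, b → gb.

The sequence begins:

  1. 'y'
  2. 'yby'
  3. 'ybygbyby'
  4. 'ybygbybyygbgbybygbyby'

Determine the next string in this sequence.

Replace each of the 21 characters of ybygbybyygbgbybygbyby in place — yby gb yby ygb gb yby gb yby yby ygb gb ygb gb yby gb yby ygb gb yby gb yby — and concatenate.

ybygbybyygbgbybygbybyybyygbgbygbgbybygbybyygbgbybygbyby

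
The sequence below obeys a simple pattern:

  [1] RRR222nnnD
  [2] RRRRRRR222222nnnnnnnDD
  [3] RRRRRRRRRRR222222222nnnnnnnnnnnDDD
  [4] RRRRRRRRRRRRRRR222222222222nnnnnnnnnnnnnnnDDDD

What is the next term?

RRRRRRRRRRRRRRRRRRR222222222222222nnnnnnnnnnnnnnnnnnnDDDDD

Each string has the form R^{4n-1} 2^{3n} n^{4n-1} D^{n} (n = 1, 2, …).
Setting n = 5 gives 19, 15, 19, 5 characters in each block.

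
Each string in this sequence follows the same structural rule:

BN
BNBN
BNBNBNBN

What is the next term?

Each string is two copies of the previous one concatenated.
Doubling BNBNBNBN:

BNBNBNBNBNBNBNBN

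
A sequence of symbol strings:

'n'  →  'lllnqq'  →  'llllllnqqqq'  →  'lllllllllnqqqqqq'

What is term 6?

s(k+1) = lll·s(k)·qq, so each term gains lll as a prefix and qq as a suffix.
From lllllllllnqqqqqq, 2 further steps: lllllllllnqqqqqq → llllllllllllnqqqqqqqq → (answer).

lllllllllllllllnqqqqqqqqqq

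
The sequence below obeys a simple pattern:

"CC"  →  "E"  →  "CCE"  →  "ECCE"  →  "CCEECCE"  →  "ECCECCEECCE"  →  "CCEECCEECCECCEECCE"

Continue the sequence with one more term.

ECCECCEECCECCEECCEECCECCEECCE

From term 3 onward, concatenate the second-to-last term with the last: CC·E = CCE, E·CCE = ECCE, …
Continuing: ECCECCEECCE · CCEECCEECCECCEECCE gives term 8.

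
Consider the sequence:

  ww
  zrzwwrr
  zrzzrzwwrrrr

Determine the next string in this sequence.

Each term wraps the previous one in zrz on the left and rr on the right.
So the next term is zrz·zrzzrzwwrrrr·rr.

zrzzrzzrzwwrrrrrr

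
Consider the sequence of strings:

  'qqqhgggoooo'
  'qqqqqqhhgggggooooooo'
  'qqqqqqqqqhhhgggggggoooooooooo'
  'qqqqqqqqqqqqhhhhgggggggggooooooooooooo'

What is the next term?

qqqqqqqqqqqqqqqhhhhhgggggggggggoooooooooooooooo

Each string has the form q^{3n} h^{n} g^{2n+1} o^{3n+1} (n = 1, 2, …).
For the next term, n = 5, so the run lengths are 15, 5, 11, 16.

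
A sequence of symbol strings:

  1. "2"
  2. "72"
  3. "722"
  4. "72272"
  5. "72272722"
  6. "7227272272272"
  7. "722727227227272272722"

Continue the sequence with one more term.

7227272272272722727227227272272272

This is a Fibonacci-style word recurrence s(k) = s(k−1)·s(k−2): e.g. 72·2 = 722.
So term 8 is 722727227227272272722·7227272272272.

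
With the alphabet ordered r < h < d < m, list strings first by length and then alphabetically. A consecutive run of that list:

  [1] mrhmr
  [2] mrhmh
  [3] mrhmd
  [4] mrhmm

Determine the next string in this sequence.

Find the rightmost character of mrhmm below m, bump it to the next letter, and reset everything to its right to r.

mrdrr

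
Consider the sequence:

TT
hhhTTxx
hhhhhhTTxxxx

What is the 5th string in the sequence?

hhhhhhhhhhhhTTxxxxxxxx

Each term wraps the previous one in hhh on the left and xx on the right.
From hhhhhhTTxxxx, 2 further steps: hhhhhhTTxxxx → hhhhhhhhhTTxxxxxx → (answer).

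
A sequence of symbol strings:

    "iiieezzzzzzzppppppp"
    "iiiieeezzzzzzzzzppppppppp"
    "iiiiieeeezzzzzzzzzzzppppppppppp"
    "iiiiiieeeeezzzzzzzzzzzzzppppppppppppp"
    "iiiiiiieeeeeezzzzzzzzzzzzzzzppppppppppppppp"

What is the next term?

Each string has the form i^{n} e^{n-1} z^{2n+1} p^{2n+1}, where the shown terms are n = 3, 4, 5, 6, 7.
Setting n = 8 gives 8, 7, 17, 17 characters in each block.

iiiiiiiieeeeeeezzzzzzzzzzzzzzzzzppppppppppppppppp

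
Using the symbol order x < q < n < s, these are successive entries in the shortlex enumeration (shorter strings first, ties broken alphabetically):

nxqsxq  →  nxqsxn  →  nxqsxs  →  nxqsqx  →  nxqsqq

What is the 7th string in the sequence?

Continuing the enumeration 2 steps past nxqsqq: nxqsqq → nxqsqn → (answer).

nxqsqs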